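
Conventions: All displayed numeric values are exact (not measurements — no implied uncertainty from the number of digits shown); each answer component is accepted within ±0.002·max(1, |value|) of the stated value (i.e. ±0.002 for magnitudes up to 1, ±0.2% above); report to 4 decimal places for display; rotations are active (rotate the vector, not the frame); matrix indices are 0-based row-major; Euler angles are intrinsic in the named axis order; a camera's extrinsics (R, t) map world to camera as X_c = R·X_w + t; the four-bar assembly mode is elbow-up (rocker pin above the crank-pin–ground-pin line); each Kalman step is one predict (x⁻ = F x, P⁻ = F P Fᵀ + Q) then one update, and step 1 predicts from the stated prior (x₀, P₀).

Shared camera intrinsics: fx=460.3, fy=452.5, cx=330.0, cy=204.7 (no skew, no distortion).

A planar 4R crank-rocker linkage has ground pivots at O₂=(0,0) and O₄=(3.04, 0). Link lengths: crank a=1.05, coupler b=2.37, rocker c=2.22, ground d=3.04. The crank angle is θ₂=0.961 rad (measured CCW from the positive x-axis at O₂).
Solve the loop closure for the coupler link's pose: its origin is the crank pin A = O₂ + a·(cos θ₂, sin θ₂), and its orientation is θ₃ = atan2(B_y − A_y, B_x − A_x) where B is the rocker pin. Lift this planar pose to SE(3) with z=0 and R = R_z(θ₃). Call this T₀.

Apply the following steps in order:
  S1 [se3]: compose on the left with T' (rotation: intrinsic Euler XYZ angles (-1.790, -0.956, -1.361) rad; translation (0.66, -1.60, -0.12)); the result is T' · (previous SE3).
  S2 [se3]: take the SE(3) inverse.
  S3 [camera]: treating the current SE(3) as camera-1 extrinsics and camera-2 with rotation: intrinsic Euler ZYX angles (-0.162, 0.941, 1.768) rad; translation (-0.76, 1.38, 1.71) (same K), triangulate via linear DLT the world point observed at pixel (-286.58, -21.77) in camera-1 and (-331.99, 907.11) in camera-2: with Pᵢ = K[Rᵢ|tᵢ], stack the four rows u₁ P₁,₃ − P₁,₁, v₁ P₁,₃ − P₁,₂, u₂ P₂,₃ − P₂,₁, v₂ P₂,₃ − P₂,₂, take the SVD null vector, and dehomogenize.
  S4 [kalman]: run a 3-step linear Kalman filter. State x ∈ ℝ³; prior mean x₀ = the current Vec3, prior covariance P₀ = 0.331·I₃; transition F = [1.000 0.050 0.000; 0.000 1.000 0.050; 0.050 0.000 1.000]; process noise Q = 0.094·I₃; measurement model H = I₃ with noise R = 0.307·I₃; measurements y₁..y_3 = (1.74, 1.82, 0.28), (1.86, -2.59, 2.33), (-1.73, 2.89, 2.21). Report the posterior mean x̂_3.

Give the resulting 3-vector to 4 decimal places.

result = (-0.0376, 0.7404, 1.6243)

source (fourbar_fk): coupler pose = R=[0.8333 -0.5529 0.0000; 0.5529 0.8333 0.0000; 0.0000 0.0000 1.0000], t=(0.6013, 0.8608, 0.0000)
after S1 (compose_se3): R=[0.4120 0.4037 -0.8169; 0.7217 0.4027 0.5630; 0.5562 -0.8215 -0.1254], t=(1.2178, -0.7400, 0.1073)
after S2 (invert_se3): R=[0.4120 0.7217 0.5562; 0.4037 0.4027 -0.8215; -0.8169 0.5630 -0.1254], t=(-0.0274, -0.1055, 1.4249)
after S3 (triangulate): (-0.8308, -1.5294, -0.4918)
after S4 (kf_track): (-0.0376, 0.7404, 1.6243)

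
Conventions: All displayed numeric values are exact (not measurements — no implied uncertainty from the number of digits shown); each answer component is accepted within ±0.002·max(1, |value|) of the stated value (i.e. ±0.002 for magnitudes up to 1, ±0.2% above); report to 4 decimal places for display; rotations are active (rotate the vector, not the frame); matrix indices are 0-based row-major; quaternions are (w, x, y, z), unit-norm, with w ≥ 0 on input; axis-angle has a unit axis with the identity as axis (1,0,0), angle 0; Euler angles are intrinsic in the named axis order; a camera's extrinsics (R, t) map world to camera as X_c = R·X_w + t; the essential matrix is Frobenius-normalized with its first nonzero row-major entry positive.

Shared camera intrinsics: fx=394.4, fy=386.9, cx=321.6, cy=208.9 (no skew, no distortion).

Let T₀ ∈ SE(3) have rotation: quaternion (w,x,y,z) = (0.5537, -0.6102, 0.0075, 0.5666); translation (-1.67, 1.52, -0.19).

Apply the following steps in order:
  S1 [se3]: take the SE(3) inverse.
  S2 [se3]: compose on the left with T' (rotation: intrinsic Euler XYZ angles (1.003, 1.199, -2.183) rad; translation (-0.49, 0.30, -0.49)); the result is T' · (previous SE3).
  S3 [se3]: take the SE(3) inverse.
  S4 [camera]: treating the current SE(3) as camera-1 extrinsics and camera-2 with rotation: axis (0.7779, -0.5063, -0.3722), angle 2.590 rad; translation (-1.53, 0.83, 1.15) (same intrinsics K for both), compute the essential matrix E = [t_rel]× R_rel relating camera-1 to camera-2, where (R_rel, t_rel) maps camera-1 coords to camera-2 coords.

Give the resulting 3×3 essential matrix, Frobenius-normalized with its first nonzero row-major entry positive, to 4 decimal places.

matrix = [0.4628 0.3560 0.0003; 0.1966 0.2001 0.5055; 0.2498 0.1446 -0.4915]

after S1 (invert_se3): R=[0.3578 0.6183 -0.6998; -0.6366 -0.3867 -0.6672; -0.6832 0.6842 0.2552], t=(-0.4752, -0.6021, -2.1324)
after S2 (compose_se3): R=[-0.9005 0.3934 0.1855; -0.3222 -0.8899 0.3230; 0.2921 0.2310 0.9281], t=(-2.5565, 1.1758, -0.1770)
after S3 (invert_se3): R=[-0.9005 -0.3222 0.2921; 0.3934 -0.8899 0.2310; 0.1855 0.3230 0.9281], t=(-1.8714, 2.0929, 0.2587)
after S4 (essential): [0.4628 0.3560 0.0003; 0.1966 0.2001 0.5055; 0.2498 0.1446 -0.4915]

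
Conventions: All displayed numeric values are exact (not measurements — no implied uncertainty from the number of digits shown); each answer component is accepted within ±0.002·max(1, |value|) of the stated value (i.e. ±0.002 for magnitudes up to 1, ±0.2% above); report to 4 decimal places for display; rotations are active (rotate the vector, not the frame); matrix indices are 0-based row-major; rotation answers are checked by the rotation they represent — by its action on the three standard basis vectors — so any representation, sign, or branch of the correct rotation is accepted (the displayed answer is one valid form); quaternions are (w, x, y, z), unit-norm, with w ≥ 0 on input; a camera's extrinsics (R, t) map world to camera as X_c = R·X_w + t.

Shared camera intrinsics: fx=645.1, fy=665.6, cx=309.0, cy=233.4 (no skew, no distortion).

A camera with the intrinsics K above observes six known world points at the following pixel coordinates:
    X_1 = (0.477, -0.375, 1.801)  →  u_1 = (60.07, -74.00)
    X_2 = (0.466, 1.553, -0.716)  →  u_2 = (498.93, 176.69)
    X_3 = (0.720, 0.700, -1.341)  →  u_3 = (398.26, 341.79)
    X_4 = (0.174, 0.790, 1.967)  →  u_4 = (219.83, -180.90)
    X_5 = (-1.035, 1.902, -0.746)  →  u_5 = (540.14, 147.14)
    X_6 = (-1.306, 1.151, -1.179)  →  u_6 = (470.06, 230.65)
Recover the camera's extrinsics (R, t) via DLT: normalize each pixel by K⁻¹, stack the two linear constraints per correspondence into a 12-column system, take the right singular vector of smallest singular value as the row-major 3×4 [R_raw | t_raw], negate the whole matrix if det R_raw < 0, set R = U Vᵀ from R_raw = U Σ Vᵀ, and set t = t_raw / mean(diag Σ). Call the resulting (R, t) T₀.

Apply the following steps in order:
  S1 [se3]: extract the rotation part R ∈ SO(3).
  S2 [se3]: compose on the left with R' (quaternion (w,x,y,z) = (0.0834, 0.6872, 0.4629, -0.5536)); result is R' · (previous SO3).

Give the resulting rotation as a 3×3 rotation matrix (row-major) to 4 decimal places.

source (pnp_recover): camera pose = R=[-0.2611 0.8810 -0.3945; 0.1575 -0.3643 -0.9179; -0.9524 -0.3018 -0.0436], t=(-0.4400, -0.4800, 4.5798)
after S1 (rot_of_se3): [-0.2611 0.8810 -0.3945; 0.1575 -0.3643 -0.9179; -0.9524 -0.3018 -0.0436]
after S2 (compose_so3): [0.7767 -0.0957 -0.6225; 0.3675 0.8716 0.3245; 0.5115 -0.4809 0.7121]

rotation (matrix) = ((0.7767, -0.0957, -0.6225), (0.3675, 0.8716, 0.3245), (0.5115, -0.4809, 0.7121))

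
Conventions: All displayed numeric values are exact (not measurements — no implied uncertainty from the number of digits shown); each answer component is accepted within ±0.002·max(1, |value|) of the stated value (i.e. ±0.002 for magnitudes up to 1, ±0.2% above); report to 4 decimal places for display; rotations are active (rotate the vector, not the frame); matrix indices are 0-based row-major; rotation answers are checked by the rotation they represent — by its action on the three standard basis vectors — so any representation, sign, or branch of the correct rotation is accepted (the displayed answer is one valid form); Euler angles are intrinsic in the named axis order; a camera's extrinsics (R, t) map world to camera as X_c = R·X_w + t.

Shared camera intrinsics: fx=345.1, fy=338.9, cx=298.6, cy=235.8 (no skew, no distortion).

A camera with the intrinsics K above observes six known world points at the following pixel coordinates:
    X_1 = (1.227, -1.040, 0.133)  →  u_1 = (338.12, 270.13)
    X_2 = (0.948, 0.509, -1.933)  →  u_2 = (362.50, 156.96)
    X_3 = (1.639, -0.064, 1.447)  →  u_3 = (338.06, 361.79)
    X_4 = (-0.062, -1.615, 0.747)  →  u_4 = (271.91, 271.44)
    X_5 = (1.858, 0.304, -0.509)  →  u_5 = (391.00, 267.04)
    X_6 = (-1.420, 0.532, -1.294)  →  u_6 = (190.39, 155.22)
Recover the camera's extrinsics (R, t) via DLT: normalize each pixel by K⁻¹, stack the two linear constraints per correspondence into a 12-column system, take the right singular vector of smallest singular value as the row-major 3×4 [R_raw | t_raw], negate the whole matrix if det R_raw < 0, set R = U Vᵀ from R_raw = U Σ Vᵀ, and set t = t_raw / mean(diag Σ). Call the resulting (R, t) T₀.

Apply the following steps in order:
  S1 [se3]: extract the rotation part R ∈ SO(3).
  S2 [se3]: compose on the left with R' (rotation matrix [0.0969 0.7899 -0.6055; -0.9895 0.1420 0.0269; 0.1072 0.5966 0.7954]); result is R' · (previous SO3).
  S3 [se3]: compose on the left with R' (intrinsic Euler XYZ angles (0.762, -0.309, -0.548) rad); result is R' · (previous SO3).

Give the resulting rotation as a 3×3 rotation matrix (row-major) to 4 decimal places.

rotation (matrix) = ((-0.2212, 0.8471, 0.4832), (-0.8087, 0.1176, -0.5764), (-0.5451, -0.5182, 0.6590))

source (pnp_recover): camera pose = R=[0.9541 -0.1194 -0.2747; 0.2920 0.1663 0.9418; -0.0667 -0.9788 0.1935], t=(-0.4999, 0.3601, 5.6603)
after S1 (rot_of_se3): [0.9541 -0.1194 -0.2747; 0.2920 0.1663 0.9418; -0.0667 -0.9788 0.1935]
after S2 (compose_so3): [0.3635 0.7125 0.6001; -0.9044 0.1154 0.4108; 0.2234 -0.6921 0.6863]
after S3 (compose_so3): [-0.2212 0.8471 0.4832; -0.8087 0.1176 -0.5764; -0.5451 -0.5182 0.6590]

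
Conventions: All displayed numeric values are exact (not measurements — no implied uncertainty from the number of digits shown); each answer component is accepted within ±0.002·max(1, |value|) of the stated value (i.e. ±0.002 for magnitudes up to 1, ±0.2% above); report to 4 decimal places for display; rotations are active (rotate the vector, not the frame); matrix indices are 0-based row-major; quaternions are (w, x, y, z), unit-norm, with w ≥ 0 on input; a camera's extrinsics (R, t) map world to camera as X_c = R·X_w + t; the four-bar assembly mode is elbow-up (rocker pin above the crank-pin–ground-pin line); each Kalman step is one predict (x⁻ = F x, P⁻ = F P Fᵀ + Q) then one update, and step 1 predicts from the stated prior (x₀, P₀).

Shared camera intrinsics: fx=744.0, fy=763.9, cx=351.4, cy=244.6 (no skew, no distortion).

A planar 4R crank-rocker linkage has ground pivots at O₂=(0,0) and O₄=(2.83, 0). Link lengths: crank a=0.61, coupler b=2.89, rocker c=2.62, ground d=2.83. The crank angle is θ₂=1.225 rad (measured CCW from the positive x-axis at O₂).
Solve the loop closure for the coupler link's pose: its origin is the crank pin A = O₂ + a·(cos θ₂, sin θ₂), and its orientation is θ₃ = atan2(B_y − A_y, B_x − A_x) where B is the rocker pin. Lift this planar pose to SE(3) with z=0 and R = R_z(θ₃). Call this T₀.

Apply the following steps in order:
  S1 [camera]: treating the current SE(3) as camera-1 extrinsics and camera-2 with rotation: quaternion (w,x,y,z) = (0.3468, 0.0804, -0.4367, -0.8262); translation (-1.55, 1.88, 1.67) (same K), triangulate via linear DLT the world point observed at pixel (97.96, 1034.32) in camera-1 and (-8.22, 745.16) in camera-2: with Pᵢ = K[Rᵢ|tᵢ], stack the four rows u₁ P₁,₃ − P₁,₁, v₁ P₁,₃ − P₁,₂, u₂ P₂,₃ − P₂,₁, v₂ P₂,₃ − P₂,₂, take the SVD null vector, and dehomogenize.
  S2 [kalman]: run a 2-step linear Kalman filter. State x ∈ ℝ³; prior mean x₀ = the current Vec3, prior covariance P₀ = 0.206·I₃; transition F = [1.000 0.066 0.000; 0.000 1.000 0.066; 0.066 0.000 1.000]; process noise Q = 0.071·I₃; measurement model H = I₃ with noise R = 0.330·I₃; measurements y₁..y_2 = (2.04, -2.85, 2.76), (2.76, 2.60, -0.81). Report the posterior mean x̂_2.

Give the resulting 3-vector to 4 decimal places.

result = (1.7026, 0.7786, 1.0151)

source (fourbar_fk): coupler pose = R=[0.7245 -0.6893 0.0000; 0.6893 0.7245 0.0000; 0.0000 0.0000 1.0000], t=(0.2068, 0.5739, 0.0000)
after S1 (triangulate): (0.1564, 1.2089, 1.5066)
after S2 (kf_track): (1.7026, 0.7786, 1.0151)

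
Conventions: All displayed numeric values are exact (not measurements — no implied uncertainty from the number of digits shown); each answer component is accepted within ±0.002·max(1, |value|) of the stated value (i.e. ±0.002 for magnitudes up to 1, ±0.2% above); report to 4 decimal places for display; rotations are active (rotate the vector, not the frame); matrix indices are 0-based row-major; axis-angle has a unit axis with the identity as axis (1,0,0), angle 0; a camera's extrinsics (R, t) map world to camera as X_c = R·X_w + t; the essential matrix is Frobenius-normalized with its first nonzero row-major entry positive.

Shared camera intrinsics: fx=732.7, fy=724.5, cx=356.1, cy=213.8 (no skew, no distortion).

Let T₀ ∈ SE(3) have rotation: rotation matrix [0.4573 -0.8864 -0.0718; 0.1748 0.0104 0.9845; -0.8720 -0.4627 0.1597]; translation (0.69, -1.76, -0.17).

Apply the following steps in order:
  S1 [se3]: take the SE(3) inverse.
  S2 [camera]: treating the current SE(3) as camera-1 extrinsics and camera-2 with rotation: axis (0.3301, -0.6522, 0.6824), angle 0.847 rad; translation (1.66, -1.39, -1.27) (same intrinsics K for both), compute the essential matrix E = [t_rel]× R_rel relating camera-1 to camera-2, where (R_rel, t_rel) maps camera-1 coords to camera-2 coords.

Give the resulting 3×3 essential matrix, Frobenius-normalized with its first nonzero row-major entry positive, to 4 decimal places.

after S1 (invert_se3): R=[0.4573 0.1748 -0.8720; -0.8864 0.0104 -0.4627; -0.0718 0.9845 0.1597], t=(-0.1561, 0.5513, 1.8095)
after S2 (essential): [0.3163 0.3194 0.0633; 0.1232 0.5631 0.0369; 0.6086 -0.2838 0.0967]

matrix = [0.3163 0.3194 0.0633; 0.1232 0.5631 0.0369; 0.6086 -0.2838 0.0967]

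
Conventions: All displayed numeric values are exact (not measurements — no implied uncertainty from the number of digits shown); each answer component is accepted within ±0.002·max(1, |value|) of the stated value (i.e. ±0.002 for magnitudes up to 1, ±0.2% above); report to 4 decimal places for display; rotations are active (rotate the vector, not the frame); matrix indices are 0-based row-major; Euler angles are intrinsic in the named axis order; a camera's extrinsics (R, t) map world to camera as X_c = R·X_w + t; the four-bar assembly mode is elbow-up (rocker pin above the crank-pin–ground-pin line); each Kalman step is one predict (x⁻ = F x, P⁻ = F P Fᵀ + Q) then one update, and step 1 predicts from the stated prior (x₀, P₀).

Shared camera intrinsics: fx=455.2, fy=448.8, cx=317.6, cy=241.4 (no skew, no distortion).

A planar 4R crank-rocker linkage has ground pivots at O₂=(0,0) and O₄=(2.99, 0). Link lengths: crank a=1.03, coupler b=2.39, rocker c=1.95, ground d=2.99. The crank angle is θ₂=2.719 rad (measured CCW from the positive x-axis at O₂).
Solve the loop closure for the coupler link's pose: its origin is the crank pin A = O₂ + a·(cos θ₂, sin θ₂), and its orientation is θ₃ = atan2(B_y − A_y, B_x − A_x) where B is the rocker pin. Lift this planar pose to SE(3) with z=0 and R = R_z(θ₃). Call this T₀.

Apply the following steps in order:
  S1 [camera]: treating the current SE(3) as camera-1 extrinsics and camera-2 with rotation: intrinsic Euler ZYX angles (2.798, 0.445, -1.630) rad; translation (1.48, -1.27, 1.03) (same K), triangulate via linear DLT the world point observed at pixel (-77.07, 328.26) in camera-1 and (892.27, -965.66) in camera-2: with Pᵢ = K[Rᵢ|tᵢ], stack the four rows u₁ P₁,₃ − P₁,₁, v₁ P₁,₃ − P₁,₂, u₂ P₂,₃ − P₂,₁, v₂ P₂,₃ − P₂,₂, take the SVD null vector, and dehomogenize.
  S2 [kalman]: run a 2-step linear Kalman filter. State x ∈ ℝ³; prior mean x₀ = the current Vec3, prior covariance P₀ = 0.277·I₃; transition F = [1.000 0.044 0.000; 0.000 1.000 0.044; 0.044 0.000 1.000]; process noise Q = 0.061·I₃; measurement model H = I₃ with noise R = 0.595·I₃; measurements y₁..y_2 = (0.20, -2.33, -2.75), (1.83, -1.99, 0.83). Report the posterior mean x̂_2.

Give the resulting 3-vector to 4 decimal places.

result = (0.3379, -1.1423, 0.2950)

source (fourbar_fk): coupler pose = R=[0.9624 -0.2716 0.0000; 0.2716 0.9624 0.0000; 0.0000 0.0000 1.0000], t=(-0.9394, 0.4224, 0.0000)
after S1 (triangulate): (-0.5217, 0.0455, 1.6768)
after S2 (kf_track): (0.3379, -1.1423, 0.2950)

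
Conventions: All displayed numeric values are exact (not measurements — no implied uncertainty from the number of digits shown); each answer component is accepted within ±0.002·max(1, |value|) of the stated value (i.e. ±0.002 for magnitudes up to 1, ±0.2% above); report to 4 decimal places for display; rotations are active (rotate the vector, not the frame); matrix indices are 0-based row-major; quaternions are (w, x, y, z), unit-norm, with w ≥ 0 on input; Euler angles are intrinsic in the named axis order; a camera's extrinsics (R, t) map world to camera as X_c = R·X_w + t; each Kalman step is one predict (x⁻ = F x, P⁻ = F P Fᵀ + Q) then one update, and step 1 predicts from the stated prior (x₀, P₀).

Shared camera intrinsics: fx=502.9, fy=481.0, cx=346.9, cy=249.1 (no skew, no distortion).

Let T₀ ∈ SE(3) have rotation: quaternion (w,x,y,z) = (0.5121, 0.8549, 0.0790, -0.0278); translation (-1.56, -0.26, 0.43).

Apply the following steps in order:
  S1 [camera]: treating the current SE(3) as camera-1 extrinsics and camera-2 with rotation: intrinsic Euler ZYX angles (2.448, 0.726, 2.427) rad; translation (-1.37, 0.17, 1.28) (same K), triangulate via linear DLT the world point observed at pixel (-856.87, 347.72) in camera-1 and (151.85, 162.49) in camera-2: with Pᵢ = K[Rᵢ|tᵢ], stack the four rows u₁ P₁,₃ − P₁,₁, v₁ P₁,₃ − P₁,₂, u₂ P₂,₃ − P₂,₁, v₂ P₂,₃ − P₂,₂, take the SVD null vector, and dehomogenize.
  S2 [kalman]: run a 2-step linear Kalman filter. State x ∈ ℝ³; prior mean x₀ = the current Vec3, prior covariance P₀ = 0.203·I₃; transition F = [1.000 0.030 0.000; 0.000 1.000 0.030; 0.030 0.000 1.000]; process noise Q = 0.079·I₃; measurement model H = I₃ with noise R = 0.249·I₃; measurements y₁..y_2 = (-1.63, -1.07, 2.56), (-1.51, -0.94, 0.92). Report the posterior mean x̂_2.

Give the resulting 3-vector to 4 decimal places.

after S1 (triangulate): (-1.5974, 0.2621, -0.9310)
after S2 (kf_track): (-1.5682, -0.6539, 0.8771)

result = (-1.5682, -0.6539, 0.8771)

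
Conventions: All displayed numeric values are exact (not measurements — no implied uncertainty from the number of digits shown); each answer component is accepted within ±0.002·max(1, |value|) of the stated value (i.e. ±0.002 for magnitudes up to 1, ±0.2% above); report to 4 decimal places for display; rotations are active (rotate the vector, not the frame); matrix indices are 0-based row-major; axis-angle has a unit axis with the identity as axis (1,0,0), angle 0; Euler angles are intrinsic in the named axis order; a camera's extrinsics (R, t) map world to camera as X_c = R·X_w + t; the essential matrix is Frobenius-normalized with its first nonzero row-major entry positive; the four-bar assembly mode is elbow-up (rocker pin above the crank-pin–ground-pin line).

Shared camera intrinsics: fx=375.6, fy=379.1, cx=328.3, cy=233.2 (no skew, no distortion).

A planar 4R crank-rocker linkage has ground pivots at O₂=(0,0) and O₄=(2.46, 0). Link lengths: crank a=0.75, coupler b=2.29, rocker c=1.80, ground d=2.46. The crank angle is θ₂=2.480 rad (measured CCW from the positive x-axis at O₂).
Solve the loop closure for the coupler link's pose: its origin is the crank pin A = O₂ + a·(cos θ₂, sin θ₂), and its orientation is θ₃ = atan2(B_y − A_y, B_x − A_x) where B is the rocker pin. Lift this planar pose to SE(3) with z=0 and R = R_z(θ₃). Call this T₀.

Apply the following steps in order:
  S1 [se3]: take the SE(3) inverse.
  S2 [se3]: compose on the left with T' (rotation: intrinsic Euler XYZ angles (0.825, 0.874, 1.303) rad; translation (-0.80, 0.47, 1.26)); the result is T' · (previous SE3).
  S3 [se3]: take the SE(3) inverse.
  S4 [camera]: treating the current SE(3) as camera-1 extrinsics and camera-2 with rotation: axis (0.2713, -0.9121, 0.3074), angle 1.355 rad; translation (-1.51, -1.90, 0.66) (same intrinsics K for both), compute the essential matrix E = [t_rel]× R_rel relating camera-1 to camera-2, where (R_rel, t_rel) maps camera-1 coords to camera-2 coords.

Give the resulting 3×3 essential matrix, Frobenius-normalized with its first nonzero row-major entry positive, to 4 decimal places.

matrix = [0.2689 -0.1292 0.1998; -0.2409 0.2460 -0.5222; 0.5942 0.0170 -0.3557]

source (fourbar_fk): coupler pose = R=[0.8929 -0.4503 0.0000; 0.4503 0.8929 0.0000; 0.0000 0.0000 1.0000], t=(-0.5918, 0.4608, 0.0000)
after S1 (invert_se3): R=[0.8929 0.4503 0.0000; -0.4503 0.8929 0.0000; 0.0000 0.0000 1.0000], t=(0.3209, -0.6779, 0.0000)
after S2 (compose_se3): R=[0.4303 -0.4761 0.7669; 0.8811 0.0370 -0.4714; 0.1961 0.8786 0.4355], t=(-0.3260, 0.9744, 0.9712)
after S3 (invert_se3): R=[0.4303 0.8811 0.1961; -0.4761 0.0370 0.8786; 0.7669 -0.4714 0.4355], t=(-0.9087, -1.0446, 0.2864)
after S4 (essential): [0.2689 -0.1292 0.1998; -0.2409 0.2460 -0.5222; 0.5942 0.0170 -0.3557]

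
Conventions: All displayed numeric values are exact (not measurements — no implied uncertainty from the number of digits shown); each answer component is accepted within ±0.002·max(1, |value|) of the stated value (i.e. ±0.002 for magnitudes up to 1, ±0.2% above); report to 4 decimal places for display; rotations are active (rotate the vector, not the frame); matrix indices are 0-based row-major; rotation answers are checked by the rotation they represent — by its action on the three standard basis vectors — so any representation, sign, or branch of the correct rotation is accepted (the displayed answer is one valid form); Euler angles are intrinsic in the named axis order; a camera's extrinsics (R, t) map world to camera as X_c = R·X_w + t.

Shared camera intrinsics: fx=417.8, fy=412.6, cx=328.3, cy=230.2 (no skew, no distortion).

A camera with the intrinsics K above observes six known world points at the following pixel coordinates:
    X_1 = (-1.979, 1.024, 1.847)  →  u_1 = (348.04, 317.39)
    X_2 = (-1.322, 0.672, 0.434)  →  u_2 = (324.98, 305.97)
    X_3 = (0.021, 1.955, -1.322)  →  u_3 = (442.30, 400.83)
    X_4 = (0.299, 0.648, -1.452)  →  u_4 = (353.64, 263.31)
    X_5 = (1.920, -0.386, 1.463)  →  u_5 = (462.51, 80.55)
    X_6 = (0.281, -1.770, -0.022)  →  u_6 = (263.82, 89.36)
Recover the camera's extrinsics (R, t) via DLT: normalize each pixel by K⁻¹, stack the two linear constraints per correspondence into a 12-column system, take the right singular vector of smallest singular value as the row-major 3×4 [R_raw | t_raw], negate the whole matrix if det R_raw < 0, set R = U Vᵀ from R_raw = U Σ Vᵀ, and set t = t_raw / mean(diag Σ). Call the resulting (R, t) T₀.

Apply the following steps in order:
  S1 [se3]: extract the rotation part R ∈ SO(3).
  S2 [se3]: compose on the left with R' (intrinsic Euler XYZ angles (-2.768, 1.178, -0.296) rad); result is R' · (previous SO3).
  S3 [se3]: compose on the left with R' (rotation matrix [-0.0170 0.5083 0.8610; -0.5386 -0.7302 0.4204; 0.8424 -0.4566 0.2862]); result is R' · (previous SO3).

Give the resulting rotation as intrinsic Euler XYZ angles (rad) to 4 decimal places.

source (pnp_recover): camera pose = R=[0.6421 0.6474 0.4106; -0.6507 0.7434 -0.1546; -0.4053 -0.1679 0.8986], t=(0.1900, -0.2400, 4.9199)
after S1 (rot_of_se3): [0.6421 0.6474 0.4106; -0.6507 0.7434 -0.1546; -0.4053 -0.1679 0.8986]
after S2 (compose_so3): [-0.2120 0.1649 0.9632; 0.5542 -0.7916 0.2575; 0.8049 0.5884 0.0764]
after S3 (compose_so3): [0.9784 0.1015 0.1803; 0.0479 0.7365 -0.6747; -0.2013 0.6687 0.7157]

rotation (euler_xyz) = (0.7559, 0.1813, -0.1034)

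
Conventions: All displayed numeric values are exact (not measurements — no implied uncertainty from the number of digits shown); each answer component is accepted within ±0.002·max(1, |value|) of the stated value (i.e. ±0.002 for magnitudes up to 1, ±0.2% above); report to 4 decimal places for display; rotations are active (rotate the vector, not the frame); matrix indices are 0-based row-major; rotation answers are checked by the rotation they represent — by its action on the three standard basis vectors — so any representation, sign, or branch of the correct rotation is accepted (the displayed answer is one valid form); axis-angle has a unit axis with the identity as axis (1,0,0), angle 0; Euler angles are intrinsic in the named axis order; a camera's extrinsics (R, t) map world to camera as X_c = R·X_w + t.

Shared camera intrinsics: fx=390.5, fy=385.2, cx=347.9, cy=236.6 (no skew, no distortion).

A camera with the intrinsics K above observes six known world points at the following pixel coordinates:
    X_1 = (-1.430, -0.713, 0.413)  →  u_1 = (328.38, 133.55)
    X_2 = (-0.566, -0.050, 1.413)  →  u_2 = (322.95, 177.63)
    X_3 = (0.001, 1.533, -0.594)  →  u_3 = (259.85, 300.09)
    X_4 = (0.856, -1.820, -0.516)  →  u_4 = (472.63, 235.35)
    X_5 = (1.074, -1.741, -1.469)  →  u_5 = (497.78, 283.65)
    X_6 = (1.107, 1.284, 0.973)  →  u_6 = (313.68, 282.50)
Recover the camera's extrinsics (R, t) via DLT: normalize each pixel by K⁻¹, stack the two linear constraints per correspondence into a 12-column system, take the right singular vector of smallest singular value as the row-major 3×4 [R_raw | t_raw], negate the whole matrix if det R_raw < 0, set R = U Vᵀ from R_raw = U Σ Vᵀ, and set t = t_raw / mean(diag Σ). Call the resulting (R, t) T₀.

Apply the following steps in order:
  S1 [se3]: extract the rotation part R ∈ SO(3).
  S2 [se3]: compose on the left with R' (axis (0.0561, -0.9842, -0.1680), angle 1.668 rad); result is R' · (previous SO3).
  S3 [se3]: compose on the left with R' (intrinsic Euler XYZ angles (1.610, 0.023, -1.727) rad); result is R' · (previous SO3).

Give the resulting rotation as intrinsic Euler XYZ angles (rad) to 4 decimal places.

source (pnp_recover): camera pose = R=[0.5239 -0.8496 -0.0614; 0.7301 0.4850 -0.4814; 0.4387 0.2074 0.8744], t=(-0.1299, -0.0101, 6.3897)
after S1 (rot_of_se3): [0.5239 -0.8496 -0.0614; 0.7301 0.4850 -0.4814; 0.4387 0.2074 0.8744]
after S2 (compose_so3): [-0.4055 -0.0740 -0.9111; 0.6408 0.6878 -0.3410; 0.6519 -0.7221 -0.2315]
after S3 (compose_so3): [0.7109 0.6742 -0.2004; -0.6471 0.7385 0.1894; 0.2757 -0.0050 0.9612]

rotation (euler_xyz) = (-0.1945, -0.2018, -0.7589)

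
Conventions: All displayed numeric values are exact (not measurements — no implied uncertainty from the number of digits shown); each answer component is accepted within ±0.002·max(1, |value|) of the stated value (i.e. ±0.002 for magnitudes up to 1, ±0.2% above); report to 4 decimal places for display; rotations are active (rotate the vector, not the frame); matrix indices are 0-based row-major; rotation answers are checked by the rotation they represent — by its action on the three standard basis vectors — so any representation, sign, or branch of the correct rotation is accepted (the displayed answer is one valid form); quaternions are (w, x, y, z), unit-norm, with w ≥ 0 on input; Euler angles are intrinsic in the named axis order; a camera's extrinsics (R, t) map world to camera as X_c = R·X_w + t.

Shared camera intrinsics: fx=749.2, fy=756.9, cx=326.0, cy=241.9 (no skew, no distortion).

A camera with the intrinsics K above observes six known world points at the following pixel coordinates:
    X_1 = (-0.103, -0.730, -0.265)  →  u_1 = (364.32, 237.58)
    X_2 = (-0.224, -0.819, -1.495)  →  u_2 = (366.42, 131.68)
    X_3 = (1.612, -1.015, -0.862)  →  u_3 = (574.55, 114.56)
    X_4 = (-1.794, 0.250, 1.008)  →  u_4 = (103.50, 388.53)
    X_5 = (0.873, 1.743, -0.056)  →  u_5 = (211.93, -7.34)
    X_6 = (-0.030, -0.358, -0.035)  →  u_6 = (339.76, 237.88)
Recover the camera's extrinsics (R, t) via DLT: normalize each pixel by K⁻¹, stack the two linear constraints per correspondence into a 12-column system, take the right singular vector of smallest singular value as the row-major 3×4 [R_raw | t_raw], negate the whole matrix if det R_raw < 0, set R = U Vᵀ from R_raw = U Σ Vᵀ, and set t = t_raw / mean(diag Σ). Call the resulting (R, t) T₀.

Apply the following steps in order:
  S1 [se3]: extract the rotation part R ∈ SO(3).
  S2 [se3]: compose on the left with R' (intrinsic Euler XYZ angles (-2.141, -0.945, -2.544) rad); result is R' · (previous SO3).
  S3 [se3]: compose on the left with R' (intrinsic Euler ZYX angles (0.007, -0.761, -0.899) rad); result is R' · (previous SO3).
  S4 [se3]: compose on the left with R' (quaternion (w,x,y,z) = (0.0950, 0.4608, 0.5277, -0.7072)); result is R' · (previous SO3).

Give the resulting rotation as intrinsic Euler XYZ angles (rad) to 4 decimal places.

rotation (euler_xyz) = (2.6337, -0.1709, 1.5483)

source (pnp_recover): camera pose = R=[0.7542 -0.6523 -0.0753; -0.3038 -0.4483 0.8407; -0.5821 -0.6112 -0.5363], t=(-0.1100, -0.1700, 5.3798)
after S1 (rot_of_se3): [0.7542 -0.6523 -0.0753; -0.3038 -0.4483 0.8407; -0.5821 -0.6112 -0.5363]
after S2 (compose_so3): [0.0065 0.6635 0.7482; -0.7356 -0.5037 0.4530; 0.6774 -0.5533 0.4848]
after S3 (compose_so3): [-0.6836 0.4512 0.5736; 0.0676 -0.7434 0.6654; 0.7267 0.4937 0.4777]
after S4 (compose_so3): [0.0222 -0.9852 -0.1701; -0.8754 0.0630 -0.4793; 0.4829 0.1595 -0.8610]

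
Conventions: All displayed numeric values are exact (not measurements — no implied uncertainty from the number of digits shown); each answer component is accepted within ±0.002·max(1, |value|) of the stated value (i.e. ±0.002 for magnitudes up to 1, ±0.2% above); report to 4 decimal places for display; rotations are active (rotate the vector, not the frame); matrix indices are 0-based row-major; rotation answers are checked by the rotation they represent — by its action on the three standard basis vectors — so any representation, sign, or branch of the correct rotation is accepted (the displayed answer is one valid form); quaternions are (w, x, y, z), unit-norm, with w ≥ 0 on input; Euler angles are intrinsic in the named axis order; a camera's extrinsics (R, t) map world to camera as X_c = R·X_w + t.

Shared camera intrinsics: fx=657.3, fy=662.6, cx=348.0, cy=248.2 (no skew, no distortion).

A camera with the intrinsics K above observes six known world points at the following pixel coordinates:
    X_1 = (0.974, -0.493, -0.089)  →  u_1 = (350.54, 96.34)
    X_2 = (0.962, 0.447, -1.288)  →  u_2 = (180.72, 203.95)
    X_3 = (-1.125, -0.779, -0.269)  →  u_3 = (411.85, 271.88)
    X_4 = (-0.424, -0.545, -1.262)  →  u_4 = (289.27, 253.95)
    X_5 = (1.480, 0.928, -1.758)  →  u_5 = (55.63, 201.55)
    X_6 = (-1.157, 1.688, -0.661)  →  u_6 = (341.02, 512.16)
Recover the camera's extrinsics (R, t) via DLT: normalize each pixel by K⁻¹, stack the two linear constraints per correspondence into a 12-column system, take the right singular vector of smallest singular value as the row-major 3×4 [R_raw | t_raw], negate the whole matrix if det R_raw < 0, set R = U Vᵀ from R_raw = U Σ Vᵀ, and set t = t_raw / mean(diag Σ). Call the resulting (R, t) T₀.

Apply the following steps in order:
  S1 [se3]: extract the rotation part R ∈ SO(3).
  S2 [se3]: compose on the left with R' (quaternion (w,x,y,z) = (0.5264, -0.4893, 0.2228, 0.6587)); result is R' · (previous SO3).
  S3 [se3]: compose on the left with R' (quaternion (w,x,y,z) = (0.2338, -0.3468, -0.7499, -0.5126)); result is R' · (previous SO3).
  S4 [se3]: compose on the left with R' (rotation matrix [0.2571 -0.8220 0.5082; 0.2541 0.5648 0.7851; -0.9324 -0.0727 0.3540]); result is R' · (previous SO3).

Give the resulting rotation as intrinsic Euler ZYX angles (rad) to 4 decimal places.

source (pnp_recover): camera pose = R=[-0.3547 -0.1366 0.9250; -0.7373 0.6491 -0.1869; -0.5749 -0.7483 -0.3309], t=(0.3799, -0.1400, 5.2285)
after S1 (rot_of_se3): [-0.3547 -0.1366 0.9250; -0.7373 0.6491 -0.1869; -0.5749 -0.7483 -0.3309]
after S2 (compose_so3): [0.8961 -0.2894 0.3365; -0.3780 -0.8950 0.2369; 0.2326 -0.3395 -0.9114]
after S3 (compose_so3): [-0.8687 -0.4935 -0.0432; 0.3794 -0.6066 -0.6986; 0.3186 -0.6233 0.7142]
after S4 (compose_so3): [-0.3733 0.0550 0.9261; 0.2437 -0.9574 0.1551; 0.8951 0.2836 0.3440]

rotation (euler_zyx) = (2.5632, -1.1087, 0.6895)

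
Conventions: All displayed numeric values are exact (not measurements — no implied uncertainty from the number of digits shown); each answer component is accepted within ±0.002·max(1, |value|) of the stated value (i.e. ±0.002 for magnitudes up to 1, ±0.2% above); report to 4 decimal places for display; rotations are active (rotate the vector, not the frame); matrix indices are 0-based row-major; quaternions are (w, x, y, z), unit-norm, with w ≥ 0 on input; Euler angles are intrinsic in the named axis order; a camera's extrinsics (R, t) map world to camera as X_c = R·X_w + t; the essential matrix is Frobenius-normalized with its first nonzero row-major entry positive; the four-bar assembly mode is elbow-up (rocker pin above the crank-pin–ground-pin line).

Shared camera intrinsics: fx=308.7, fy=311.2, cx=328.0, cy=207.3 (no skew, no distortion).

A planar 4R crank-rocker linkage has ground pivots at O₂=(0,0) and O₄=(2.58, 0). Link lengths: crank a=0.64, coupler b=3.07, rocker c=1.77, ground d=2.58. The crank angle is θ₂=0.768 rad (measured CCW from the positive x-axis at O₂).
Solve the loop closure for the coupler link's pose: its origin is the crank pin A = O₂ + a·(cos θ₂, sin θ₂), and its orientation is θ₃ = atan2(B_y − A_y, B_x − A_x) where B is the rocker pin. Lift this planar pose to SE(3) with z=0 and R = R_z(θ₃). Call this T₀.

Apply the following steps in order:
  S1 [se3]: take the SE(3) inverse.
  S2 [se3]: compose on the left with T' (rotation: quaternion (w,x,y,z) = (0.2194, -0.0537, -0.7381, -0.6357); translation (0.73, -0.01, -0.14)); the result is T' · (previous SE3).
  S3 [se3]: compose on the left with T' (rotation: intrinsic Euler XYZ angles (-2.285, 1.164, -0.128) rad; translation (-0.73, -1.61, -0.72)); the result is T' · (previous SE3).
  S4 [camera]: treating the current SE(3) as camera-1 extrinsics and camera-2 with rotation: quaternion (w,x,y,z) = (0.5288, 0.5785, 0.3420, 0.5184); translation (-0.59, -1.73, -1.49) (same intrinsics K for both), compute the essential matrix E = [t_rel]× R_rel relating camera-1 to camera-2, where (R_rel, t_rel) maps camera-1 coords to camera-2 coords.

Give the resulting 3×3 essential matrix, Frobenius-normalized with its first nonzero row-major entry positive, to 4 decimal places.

matrix = [0.0385 -0.0451 0.0061; 0.5280 0.2256 -0.4126; 0.3650 -0.5840 0.1494]

source (fourbar_fk): coupler pose = R=[0.9240 -0.3823 0.0000; 0.3823 0.9240 0.0000; 0.0000 0.0000 1.0000], t=(0.4604, 0.4446, 0.0000)
after S1 (invert_se3): R=[0.9240 0.3823 0.0000; -0.3823 0.9240 0.0000; 0.0000 0.0000 1.0000], t=(-0.5954, -0.2349, 0.0000)
after S2 (compose_se3): R=[-0.9667 -0.0122 -0.2556; -0.2556 0.0955 0.9621; 0.0126 0.9954 -0.0954], t=(1.1805, 0.0652, -0.5884)
after S3 (compose_se3): R=[-0.3807 0.9142 -0.1394; 0.7770 0.2345 -0.5842; -0.5014 -0.3307 -0.7996], t=(-0.8038, -2.5478, 0.2068)
after S4 (essential): [0.0385 -0.0451 0.0061; 0.5280 0.2256 -0.4126; 0.3650 -0.5840 0.1494]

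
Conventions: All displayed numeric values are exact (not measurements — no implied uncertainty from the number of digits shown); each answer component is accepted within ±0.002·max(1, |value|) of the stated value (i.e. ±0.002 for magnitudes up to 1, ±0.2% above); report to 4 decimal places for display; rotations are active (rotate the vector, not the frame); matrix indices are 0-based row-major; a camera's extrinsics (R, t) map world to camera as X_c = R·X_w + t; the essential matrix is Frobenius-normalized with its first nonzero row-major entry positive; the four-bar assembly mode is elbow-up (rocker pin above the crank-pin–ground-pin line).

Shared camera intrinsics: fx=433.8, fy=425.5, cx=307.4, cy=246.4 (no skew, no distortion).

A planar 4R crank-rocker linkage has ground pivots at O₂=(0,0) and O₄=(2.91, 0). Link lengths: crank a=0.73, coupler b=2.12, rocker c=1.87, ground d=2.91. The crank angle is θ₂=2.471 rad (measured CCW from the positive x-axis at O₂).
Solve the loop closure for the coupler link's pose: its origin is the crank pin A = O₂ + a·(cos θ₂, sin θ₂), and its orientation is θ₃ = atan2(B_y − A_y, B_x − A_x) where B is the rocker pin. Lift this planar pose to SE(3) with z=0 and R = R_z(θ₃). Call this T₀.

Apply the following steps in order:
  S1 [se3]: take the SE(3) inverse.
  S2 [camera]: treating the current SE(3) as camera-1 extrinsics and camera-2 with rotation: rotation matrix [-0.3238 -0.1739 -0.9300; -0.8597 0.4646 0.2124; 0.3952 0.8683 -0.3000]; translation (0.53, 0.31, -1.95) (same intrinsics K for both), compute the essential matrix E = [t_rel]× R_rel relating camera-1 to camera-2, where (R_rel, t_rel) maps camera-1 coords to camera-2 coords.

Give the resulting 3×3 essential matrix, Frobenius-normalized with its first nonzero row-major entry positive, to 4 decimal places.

matrix = [0.1690 -0.6534 -0.0247; -0.0753 0.1105 -0.6090; 0.0175 -0.1705 -0.3548]

source (fourbar_fk): coupler pose = R=[0.9452 -0.3264 0.0000; 0.3264 0.9452 0.0000; 0.0000 0.0000 1.0000], t=(-0.5719, 0.4537, 0.0000)
after S1 (invert_se3): R=[0.9452 0.3264 0.0000; -0.3264 0.9452 0.0000; 0.0000 0.0000 1.0000], t=(0.3925, -0.6155, 0.0000)
after S2 (essential): [0.1690 -0.6534 -0.0247; -0.0753 0.1105 -0.6090; 0.0175 -0.1705 -0.3548]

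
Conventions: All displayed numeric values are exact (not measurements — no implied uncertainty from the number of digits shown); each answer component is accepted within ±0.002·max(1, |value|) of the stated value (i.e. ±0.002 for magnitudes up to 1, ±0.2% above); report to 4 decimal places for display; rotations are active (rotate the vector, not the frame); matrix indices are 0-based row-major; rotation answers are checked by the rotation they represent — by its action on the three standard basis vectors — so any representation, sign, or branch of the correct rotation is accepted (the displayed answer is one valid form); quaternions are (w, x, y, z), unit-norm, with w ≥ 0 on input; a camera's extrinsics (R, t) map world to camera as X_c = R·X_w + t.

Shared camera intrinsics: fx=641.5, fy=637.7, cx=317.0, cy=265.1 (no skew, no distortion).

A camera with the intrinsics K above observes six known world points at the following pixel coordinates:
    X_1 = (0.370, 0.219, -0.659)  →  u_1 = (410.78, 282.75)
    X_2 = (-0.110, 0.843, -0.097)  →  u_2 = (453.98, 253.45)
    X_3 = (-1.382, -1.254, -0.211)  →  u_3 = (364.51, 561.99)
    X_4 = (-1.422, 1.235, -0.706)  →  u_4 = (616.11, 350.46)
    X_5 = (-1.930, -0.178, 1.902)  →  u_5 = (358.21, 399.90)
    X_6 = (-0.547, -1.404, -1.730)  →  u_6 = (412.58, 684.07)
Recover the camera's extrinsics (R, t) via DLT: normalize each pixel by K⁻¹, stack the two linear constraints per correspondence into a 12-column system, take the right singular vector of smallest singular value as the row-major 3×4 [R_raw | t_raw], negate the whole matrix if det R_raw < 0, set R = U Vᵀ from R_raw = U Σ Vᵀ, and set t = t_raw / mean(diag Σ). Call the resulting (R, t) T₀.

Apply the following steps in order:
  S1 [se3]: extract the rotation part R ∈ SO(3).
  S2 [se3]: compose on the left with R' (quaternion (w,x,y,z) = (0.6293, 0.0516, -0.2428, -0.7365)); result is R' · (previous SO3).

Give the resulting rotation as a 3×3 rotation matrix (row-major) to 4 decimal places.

source (pnp_recover): camera pose = R=[-0.5659 0.6904 -0.4506; -0.6980 -0.6921 -0.1840; -0.4389 0.2104 0.8735], t=(0.3500, 0.4000, 4.7204)
after S1 (rot_of_se3): [-0.5659 0.6904 -0.4506; -0.6980 -0.6921 -0.1840; -0.4389 0.2104 0.8735]
after S2 (compose_so3): [-0.3473 -0.8444 -0.4079; 0.4731 -0.5333 0.7012; -0.8097 0.0506 0.5847]

rotation (matrix) = ((-0.3473, -0.8444, -0.4079), (0.4731, -0.5333, 0.7012), (-0.8097, 0.0506, 0.5847))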